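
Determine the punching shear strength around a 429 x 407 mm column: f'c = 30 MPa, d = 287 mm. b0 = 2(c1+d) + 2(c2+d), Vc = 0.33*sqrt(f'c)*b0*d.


b0 = 2*(429 + 287) + 2*(407 + 287) = 2820 mm
Vc = 0.33 * sqrt(30) * 2820 * 287 / 1000
= 1462.87 kN

1462.87


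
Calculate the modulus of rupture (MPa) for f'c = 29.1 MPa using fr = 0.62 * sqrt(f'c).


fr = 0.62 * sqrt(29.1)
= 3.345 MPa

3.345


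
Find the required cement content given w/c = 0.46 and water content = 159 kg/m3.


Cement = water / (w/c)
= 159 / 0.46
= 345.7 kg/m3

345.7


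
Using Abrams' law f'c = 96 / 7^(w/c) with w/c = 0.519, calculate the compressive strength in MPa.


f'c = 96 / 7^0.519
= 96 / 2.745
= 34.97 MPa

34.97


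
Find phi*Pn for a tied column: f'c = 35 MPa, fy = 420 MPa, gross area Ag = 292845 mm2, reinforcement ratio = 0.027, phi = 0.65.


Ast = rho * Ag = 0.027 * 292845 = 7906.815 mm2
phi*Pn = 0.65 * 0.80 * (0.85 * 35 * (292845 - 7906.815) + 420 * 7906.815) / 1000
= 6134.84 kN

6134.84


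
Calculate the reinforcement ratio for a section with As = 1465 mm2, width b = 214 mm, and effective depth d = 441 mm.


rho = As / (b * d)
= 1465 / (214 * 441)
= 0.0155

0.0155


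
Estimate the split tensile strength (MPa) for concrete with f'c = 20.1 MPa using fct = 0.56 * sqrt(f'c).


fct = 0.56 * sqrt(20.1)
= 0.56 * 4.483
= 2.511 MPa

2.511


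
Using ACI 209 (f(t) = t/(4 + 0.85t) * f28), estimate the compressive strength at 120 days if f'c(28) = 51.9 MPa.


f(120) = 120 / (4 + 0.85 * 120) * 51.9
= 120 / 106.0 * 51.9
= 58.75 MPa

58.75


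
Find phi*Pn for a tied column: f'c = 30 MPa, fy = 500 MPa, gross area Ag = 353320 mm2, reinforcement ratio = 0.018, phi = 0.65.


Ast = rho * Ag = 0.018 * 353320 = 6359.76 mm2
phi*Pn = 0.65 * 0.80 * (0.85 * 30 * (353320 - 6359.76) + 500 * 6359.76) / 1000
= 6254.23 kN

6254.23


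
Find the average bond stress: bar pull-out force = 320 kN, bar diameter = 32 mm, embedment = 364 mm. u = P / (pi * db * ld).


u = P / (pi * db * ld)
= 320 * 1000 / (pi * 32 * 364)
= 8.745 MPa

8.745


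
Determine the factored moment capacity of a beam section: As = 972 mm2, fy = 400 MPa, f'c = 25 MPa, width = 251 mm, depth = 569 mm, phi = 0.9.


a = As * fy / (0.85 * f'c * b)
= 972 * 400 / (0.85 * 25 * 251)
= 72.8943 mm
Mn = As * fy * (d - a/2) / 10^6
= 207.0565 kN-m
phi*Mn = 0.9 * 207.0565 = 186.35 kN-m

186.35


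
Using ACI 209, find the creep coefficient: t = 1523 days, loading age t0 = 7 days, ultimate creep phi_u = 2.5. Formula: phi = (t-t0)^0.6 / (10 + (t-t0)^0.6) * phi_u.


dt = 1523 - 7 = 1516
phi = 1516^0.6 / (10 + 1516^0.6) * 2.5
= 2.225

2.225


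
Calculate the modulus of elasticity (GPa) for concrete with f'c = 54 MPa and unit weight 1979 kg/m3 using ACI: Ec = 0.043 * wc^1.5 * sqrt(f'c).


Ec = 0.043 * 1979^1.5 * sqrt(54) / 1000
= 27.82 GPa

27.82


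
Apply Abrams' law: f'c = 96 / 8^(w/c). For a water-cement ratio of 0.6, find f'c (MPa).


f'c = 96 / 8^0.6
= 96 / 3.482
= 27.57 MPa

27.57


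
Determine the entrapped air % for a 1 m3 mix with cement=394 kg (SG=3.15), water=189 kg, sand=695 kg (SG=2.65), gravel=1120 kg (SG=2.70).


Vol cement = 394 / (3.15 * 1000) = 0.125079 m3
Vol water = 189 / 1000 = 0.189 m3
Vol sand = 695 / (2.65 * 1000) = 0.262264 m3
Vol gravel = 1120 / (2.70 * 1000) = 0.414815 m3
Total solid + water volume = 0.991158 m3
Air = (1 - 0.991158) * 100 = 0.88%

0.88


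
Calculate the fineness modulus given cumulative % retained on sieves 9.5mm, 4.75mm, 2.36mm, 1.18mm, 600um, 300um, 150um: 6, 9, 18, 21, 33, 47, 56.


FM = sum(cumulative % retained) / 100
= 190 / 100
= 1.9

1.9


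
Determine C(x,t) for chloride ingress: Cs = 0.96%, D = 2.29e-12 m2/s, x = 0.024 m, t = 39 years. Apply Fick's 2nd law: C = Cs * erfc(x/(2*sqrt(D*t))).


t_seconds = 39 * 365.25 * 24 * 3600 = 1230746400.0 s
arg = 0.024 / (2 * sqrt(2.29e-12 * 1230746400.0))
= 0.226
erfc(0.226) = 0.7492
C = 0.96 * 0.7492 = 0.7193%

0.7193


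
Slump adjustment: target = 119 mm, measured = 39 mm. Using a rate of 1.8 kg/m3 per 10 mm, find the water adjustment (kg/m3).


Difference = 119 - 39 = 80 mm
Water adjustment = 80 * 1.8 / 10 = 14.4 kg/m3

14.4


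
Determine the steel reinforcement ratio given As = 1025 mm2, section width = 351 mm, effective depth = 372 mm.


rho = As / (b * d)
= 1025 / (351 * 372)
= 0.0079

0.0079


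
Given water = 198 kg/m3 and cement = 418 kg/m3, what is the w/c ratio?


w/c = water / cement
w/c = 198 / 418 = 0.474

0.474


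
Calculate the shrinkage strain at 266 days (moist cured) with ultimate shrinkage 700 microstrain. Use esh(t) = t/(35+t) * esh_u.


esh(266) = 266 / (35 + 266) * 700
= 266 / 301 * 700
= 618.6 microstrain

618.6


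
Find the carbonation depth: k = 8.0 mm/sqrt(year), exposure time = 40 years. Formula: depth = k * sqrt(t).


depth = k * sqrt(t)
= 8.0 * sqrt(40)
= 50.6 mm

50.6


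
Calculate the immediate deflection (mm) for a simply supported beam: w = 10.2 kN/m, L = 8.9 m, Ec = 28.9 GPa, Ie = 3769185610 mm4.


Convert: L = 8.9 m = 8900 mm, Ec = 28.9 GPa = 28900 MPa
delta = 5 * 10.2 * 8900^4 / (384 * 28900 * 3769185610)
= 7.65 mm

7.65


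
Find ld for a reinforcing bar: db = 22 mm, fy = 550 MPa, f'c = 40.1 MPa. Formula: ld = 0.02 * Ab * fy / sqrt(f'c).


Ab = pi * 22^2 / 4 = 380.133 mm2
ld = 0.02 * 380.133 * 550 / sqrt(40.1)
= 660.3 mm

660.3


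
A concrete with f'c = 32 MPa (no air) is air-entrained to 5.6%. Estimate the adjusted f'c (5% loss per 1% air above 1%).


Strength loss = (5.6 - 1) * 5 = 23.0%
f'c = 32 * (1 - 23.0/100)
= 24.64 MPa

24.64


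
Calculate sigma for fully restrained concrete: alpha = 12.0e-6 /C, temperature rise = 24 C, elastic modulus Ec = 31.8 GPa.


sigma = alpha * dT * Ec
= 12.0e-6 * 24 * 31.8 * 1000
= 9.158 MPa

9.158


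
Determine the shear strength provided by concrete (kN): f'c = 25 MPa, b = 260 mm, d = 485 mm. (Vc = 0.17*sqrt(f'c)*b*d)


Vc = 0.17 * sqrt(25) * 260 * 485 / 1000
= 107.19 kN

107.19


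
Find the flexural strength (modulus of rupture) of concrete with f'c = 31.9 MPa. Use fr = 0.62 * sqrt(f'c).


fr = 0.62 * sqrt(31.9)
= 3.502 MPa

3.502


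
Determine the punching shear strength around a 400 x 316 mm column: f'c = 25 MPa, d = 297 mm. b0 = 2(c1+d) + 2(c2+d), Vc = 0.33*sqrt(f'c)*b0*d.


b0 = 2*(400 + 297) + 2*(316 + 297) = 2620 mm
Vc = 0.33 * sqrt(25) * 2620 * 297 / 1000
= 1283.93 kN

1283.93


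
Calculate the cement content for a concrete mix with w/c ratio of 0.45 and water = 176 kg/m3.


Cement = water / (w/c)
= 176 / 0.45
= 391.1 kg/m3

391.1


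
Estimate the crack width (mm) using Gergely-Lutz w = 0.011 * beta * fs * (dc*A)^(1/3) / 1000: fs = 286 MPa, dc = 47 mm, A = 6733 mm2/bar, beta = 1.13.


w = 0.011 * beta * fs * (dc * A)^(1/3) / 1000
= 0.011 * 1.13 * 286 * (47 * 6733)^(1/3) / 1000
= 0.242 mm

0.242


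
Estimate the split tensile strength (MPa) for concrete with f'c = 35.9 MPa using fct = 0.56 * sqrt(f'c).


fct = 0.56 * sqrt(35.9)
= 0.56 * 5.992
= 3.355 MPa

3.355


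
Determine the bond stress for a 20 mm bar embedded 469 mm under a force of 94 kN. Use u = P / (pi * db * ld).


u = P / (pi * db * ld)
= 94 * 1000 / (pi * 20 * 469)
= 3.19 MPa

3.19


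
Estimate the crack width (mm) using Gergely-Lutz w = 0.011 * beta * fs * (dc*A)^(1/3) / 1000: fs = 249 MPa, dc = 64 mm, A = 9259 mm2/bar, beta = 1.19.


w = 0.011 * beta * fs * (dc * A)^(1/3) / 1000
= 0.011 * 1.19 * 249 * (64 * 9259)^(1/3) / 1000
= 0.274 mm

0.274


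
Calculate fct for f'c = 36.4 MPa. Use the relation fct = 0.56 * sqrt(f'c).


fct = 0.56 * sqrt(36.4)
= 0.56 * 6.033
= 3.379 MPa

3.379


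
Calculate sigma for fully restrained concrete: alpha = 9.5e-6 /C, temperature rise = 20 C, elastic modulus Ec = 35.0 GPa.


sigma = alpha * dT * Ec
= 9.5e-6 * 20 * 35.0 * 1000
= 6.65 MPa

6.65


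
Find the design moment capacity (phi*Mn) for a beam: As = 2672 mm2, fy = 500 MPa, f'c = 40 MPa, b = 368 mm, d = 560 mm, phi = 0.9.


a = As * fy / (0.85 * f'c * b)
= 2672 * 500 / (0.85 * 40 * 368)
= 106.7775 mm
Mn = As * fy * (d - a/2) / 10^6
= 676.8326 kN-m
phi*Mn = 0.9 * 676.8326 = 609.15 kN-m

609.15


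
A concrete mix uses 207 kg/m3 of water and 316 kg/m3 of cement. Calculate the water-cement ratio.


w/c = water / cement
w/c = 207 / 316 = 0.655

0.655


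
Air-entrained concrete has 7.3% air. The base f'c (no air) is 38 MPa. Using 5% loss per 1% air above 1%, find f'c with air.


Strength loss = (7.3 - 1) * 5 = 31.5%
f'c = 38 * (1 - 31.5/100)
= 26.03 MPa

26.03


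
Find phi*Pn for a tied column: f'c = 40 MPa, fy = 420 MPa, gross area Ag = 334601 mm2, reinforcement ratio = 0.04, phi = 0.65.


Ast = rho * Ag = 0.04 * 334601 = 13384.04 mm2
phi*Pn = 0.65 * 0.80 * (0.85 * 40 * (334601 - 13384.04) + 420 * 13384.04) / 1000
= 8602.19 kN

8602.19


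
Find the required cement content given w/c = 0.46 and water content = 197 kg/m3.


Cement = water / (w/c)
= 197 / 0.46
= 428.3 kg/m3

428.3


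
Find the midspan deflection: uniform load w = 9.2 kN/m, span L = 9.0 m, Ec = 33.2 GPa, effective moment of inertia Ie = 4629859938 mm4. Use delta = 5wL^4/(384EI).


Convert: L = 9.0 m = 9000 mm, Ec = 33.2 GPa = 33200 MPa
delta = 5 * 9.2 * 9000^4 / (384 * 33200 * 4629859938)
= 5.11 mm

5.11


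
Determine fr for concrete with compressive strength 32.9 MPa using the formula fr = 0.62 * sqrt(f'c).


fr = 0.62 * sqrt(32.9)
= 3.556 MPa

3.556


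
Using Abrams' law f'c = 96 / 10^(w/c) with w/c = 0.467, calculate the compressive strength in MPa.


f'c = 96 / 10^0.467
= 96 / 2.931
= 32.75 MPa

32.75


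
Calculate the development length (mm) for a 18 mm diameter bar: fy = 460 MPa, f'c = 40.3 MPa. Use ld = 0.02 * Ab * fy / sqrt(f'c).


Ab = pi * 18^2 / 4 = 254.469 mm2
ld = 0.02 * 254.469 * 460 / sqrt(40.3)
= 368.8 mm

368.8


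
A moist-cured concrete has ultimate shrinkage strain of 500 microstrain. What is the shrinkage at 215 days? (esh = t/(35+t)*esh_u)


esh(215) = 215 / (35 + 215) * 500
= 215 / 250 * 500
= 430.0 microstrain

430.0


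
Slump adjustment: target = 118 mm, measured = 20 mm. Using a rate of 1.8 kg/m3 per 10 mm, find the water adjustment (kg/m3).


Difference = 118 - 20 = 98 mm
Water adjustment = 98 * 1.8 / 10 = 17.6 kg/m3

17.6


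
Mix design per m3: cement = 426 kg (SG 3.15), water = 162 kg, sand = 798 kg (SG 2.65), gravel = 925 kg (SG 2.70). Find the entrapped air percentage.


Vol cement = 426 / (3.15 * 1000) = 0.135238 m3
Vol water = 162 / 1000 = 0.162 m3
Vol sand = 798 / (2.65 * 1000) = 0.301132 m3
Vol gravel = 925 / (2.70 * 1000) = 0.342593 m3
Total solid + water volume = 0.940963 m3
Air = (1 - 0.940963) * 100 = 5.9%

5.9


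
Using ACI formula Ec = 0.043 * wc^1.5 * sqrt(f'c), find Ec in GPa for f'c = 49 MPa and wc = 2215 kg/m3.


Ec = 0.043 * 2215^1.5 * sqrt(49) / 1000
= 31.38 GPa

31.38


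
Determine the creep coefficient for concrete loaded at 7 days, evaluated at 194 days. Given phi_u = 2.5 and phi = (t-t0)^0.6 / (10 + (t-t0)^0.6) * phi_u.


dt = 194 - 7 = 187
phi = 187^0.6 / (10 + 187^0.6) * 2.5
= 1.744

1.744


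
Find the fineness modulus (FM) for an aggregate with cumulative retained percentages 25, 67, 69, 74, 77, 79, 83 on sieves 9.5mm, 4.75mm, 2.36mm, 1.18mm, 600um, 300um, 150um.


FM = sum(cumulative % retained) / 100
= 474 / 100
= 4.74

4.74


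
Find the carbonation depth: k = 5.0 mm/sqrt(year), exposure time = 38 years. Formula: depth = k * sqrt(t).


depth = k * sqrt(t)
= 5.0 * sqrt(38)
= 30.82 mm

30.82


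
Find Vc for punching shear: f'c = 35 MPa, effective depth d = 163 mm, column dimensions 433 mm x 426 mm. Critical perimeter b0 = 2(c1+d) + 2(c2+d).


b0 = 2*(433 + 163) + 2*(426 + 163) = 2370 mm
Vc = 0.33 * sqrt(35) * 2370 * 163 / 1000
= 754.2 kN

754.2


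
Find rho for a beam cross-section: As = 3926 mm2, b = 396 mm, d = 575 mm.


rho = As / (b * d)
= 3926 / (396 * 575)
= 0.0172

0.0172


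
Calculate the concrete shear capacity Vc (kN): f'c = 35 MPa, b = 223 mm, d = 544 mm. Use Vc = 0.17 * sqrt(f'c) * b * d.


Vc = 0.17 * sqrt(35) * 223 * 544 / 1000
= 122.01 kN

122.01


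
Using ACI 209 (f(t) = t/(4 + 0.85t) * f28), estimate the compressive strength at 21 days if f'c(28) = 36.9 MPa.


f(21) = 21 / (4 + 0.85 * 21) * 36.9
= 21 / 21.85 * 36.9
= 35.46 MPa

35.46


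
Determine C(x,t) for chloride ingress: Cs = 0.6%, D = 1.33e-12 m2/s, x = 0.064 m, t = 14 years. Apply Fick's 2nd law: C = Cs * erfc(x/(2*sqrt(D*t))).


t_seconds = 14 * 365.25 * 24 * 3600 = 441806400.0 s
arg = 0.064 / (2 * sqrt(1.33e-12 * 441806400.0))
= 1.3201
erfc(1.3201) = 0.0619
C = 0.6 * 0.0619 = 0.0371%

0.0371


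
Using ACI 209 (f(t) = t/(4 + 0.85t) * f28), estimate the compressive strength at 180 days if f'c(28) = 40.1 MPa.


f(180) = 180 / (4 + 0.85 * 180) * 40.1
= 180 / 157.0 * 40.1
= 45.97 MPa

45.97


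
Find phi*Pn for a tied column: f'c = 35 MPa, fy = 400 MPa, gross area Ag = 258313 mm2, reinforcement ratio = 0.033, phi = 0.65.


Ast = rho * Ag = 0.033 * 258313 = 8524.329 mm2
phi*Pn = 0.65 * 0.80 * (0.85 * 35 * (258313 - 8524.329) + 400 * 8524.329) / 1000
= 5637.29 kN

5637.29


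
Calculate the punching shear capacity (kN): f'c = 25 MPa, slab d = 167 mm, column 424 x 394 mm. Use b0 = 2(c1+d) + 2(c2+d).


b0 = 2*(424 + 167) + 2*(394 + 167) = 2304 mm
Vc = 0.33 * sqrt(25) * 2304 * 167 / 1000
= 634.87 kN

634.87


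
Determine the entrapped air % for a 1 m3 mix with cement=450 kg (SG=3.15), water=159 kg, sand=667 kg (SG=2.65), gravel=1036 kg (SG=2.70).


Vol cement = 450 / (3.15 * 1000) = 0.142857 m3
Vol water = 159 / 1000 = 0.159 m3
Vol sand = 667 / (2.65 * 1000) = 0.251698 m3
Vol gravel = 1036 / (2.70 * 1000) = 0.383704 m3
Total solid + water volume = 0.937259 m3
Air = (1 - 0.937259) * 100 = 6.27%

6.27


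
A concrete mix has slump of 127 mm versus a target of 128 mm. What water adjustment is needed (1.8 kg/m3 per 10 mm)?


Difference = 128 - 127 = 1 mm
Water adjustment = 1 * 1.8 / 10 = 0.2 kg/m3

0.2


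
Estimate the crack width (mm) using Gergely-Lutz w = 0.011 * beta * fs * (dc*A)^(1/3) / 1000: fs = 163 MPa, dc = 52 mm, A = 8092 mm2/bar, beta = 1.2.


w = 0.011 * beta * fs * (dc * A)^(1/3) / 1000
= 0.011 * 1.2 * 163 * (52 * 8092)^(1/3) / 1000
= 0.161 mm

0.161


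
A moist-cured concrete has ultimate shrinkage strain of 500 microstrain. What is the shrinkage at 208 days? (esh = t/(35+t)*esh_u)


esh(208) = 208 / (35 + 208) * 500
= 208 / 243 * 500
= 428.0 microstrain

428.0


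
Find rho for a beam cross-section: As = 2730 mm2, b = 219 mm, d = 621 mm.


rho = As / (b * d)
= 2730 / (219 * 621)
= 0.0201

0.0201


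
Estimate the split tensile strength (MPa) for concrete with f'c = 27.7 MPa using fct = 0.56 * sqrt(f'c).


fct = 0.56 * sqrt(27.7)
= 0.56 * 5.263
= 2.947 MPa

2.947


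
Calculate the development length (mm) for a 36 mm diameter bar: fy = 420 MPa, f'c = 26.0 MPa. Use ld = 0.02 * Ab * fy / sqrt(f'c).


Ab = pi * 36^2 / 4 = 1017.876 mm2
ld = 0.02 * 1017.876 * 420 / sqrt(26.0)
= 1676.8 mm

1676.8


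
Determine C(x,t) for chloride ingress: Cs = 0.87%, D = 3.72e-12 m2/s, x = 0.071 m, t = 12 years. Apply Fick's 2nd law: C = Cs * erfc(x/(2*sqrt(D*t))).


t_seconds = 12 * 365.25 * 24 * 3600 = 378691200.0 s
arg = 0.071 / (2 * sqrt(3.72e-12 * 378691200.0))
= 0.9458
erfc(0.9458) = 0.181
C = 0.87 * 0.181 = 0.1575%

0.1575


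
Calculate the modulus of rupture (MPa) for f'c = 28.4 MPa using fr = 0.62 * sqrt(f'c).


fr = 0.62 * sqrt(28.4)
= 3.304 MPa

3.304


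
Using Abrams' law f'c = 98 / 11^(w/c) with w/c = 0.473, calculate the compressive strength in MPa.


f'c = 98 / 11^0.473
= 98 / 3.109
= 31.52 MPa

31.52


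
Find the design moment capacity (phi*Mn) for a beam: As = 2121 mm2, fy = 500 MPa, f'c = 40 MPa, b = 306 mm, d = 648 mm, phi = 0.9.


a = As * fy / (0.85 * f'c * b)
= 2121 * 500 / (0.85 * 40 * 306)
= 101.9319 mm
Mn = As * fy * (d - a/2) / 10^6
= 633.1546 kN-m
phi*Mn = 0.9 * 633.1546 = 569.84 kN-m

569.84


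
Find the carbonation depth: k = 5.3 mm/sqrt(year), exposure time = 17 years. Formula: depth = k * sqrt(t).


depth = k * sqrt(t)
= 5.3 * sqrt(17)
= 21.85 mm

21.85


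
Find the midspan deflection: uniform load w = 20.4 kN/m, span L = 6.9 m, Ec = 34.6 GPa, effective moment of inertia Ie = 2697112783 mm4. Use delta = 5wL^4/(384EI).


Convert: L = 6.9 m = 6900 mm, Ec = 34.6 GPa = 34600 MPa
delta = 5 * 20.4 * 6900^4 / (384 * 34600 * 2697112783)
= 6.45 mm

6.45


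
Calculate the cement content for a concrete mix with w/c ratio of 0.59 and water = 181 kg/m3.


Cement = water / (w/c)
= 181 / 0.59
= 306.8 kg/m3

306.8


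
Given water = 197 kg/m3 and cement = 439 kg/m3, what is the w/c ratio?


w/c = water / cement
w/c = 197 / 439 = 0.449

0.449


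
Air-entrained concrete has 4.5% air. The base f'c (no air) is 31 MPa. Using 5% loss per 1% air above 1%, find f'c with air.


Strength loss = (4.5 - 1) * 5 = 17.5%
f'c = 31 * (1 - 17.5/100)
= 25.57 MPa

25.57


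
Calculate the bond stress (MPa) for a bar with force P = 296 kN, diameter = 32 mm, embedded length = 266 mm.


u = P / (pi * db * ld)
= 296 * 1000 / (pi * 32 * 266)
= 11.069 MPa

11.069


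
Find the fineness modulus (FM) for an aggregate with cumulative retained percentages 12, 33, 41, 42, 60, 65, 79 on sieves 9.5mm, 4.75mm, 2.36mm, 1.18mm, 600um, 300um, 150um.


FM = sum(cumulative % retained) / 100
= 332 / 100
= 3.32

3.32


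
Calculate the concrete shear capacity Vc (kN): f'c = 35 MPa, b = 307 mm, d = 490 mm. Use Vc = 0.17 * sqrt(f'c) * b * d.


Vc = 0.17 * sqrt(35) * 307 * 490 / 1000
= 151.29 kN

151.29


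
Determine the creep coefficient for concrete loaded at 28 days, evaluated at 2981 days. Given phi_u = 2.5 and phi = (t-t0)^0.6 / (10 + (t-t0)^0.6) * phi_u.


dt = 2981 - 28 = 2953
phi = 2953^0.6 / (10 + 2953^0.6) * 2.5
= 2.309

2.309


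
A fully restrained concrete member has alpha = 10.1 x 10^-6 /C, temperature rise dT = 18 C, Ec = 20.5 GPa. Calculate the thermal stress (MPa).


sigma = alpha * dT * Ec
= 10.1e-6 * 18 * 20.5 * 1000
= 3.727 MPa

3.727


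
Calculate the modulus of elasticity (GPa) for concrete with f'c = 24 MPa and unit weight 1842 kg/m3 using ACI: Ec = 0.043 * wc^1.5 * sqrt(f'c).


Ec = 0.043 * 1842^1.5 * sqrt(24) / 1000
= 16.65 GPa

16.65


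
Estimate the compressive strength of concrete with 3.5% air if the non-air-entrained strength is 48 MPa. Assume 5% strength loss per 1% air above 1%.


Strength loss = (3.5 - 1) * 5 = 12.5%
f'c = 48 * (1 - 12.5/100)
= 42.0 MPa

42.0


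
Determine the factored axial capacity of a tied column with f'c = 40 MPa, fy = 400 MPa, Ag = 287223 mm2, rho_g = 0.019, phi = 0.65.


Ast = rho * Ag = 0.019 * 287223 = 5457.237 mm2
phi*Pn = 0.65 * 0.80 * (0.85 * 40 * (287223 - 5457.237) + 400 * 5457.237) / 1000
= 6116.72 kN

6116.72


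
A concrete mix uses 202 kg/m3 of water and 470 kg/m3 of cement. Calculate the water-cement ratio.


w/c = water / cement
w/c = 202 / 470 = 0.43

0.43


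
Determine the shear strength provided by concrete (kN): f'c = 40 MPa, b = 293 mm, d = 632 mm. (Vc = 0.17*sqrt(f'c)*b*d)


Vc = 0.17 * sqrt(40) * 293 * 632 / 1000
= 199.1 kN

199.1


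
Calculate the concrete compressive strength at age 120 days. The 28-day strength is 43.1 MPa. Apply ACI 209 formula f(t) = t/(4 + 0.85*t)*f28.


f(120) = 120 / (4 + 0.85 * 120) * 43.1
= 120 / 106.0 * 43.1
= 48.79 MPa

48.79


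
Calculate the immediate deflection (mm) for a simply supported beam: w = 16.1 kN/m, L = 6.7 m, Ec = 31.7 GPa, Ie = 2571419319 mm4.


Convert: L = 6.7 m = 6700 mm, Ec = 31.7 GPa = 31700 MPa
delta = 5 * 16.1 * 6700^4 / (384 * 31700 * 2571419319)
= 5.18 mm

5.18


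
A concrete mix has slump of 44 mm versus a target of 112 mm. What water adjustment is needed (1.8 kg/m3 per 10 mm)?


Difference = 112 - 44 = 68 mm
Water adjustment = 68 * 1.8 / 10 = 12.2 kg/m3

12.2


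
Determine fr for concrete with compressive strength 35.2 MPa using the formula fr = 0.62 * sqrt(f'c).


fr = 0.62 * sqrt(35.2)
= 3.678 MPa

3.678


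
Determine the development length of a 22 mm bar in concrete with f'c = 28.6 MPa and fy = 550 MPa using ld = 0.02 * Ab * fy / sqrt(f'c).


Ab = pi * 22^2 / 4 = 380.133 mm2
ld = 0.02 * 380.133 * 550 / sqrt(28.6)
= 781.9 mm

781.9


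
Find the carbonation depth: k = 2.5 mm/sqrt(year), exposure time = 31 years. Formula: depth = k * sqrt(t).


depth = k * sqrt(t)
= 2.5 * sqrt(31)
= 13.92 mm

13.92


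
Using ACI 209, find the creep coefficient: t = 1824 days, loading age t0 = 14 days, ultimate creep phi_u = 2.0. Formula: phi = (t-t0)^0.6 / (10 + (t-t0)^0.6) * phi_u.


dt = 1824 - 14 = 1810
phi = 1810^0.6 / (10 + 1810^0.6) * 2.0
= 1.8

1.8


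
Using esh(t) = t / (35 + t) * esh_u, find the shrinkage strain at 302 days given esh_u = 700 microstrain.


esh(302) = 302 / (35 + 302) * 700
= 302 / 337 * 700
= 627.3 microstrain

627.3


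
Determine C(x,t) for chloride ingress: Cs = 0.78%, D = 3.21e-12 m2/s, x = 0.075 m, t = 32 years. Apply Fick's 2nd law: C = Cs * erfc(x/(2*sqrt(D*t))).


t_seconds = 32 * 365.25 * 24 * 3600 = 1009843200.0 s
arg = 0.075 / (2 * sqrt(3.21e-12 * 1009843200.0))
= 0.6586
erfc(0.6586) = 0.3516
C = 0.78 * 0.3516 = 0.2743%

0.2743


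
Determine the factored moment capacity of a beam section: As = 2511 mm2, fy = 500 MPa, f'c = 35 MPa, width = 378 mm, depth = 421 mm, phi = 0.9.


a = As * fy / (0.85 * f'c * b)
= 2511 * 500 / (0.85 * 35 * 378)
= 111.6447 mm
Mn = As * fy * (d - a/2) / 10^6
= 458.4806 kN-m
phi*Mn = 0.9 * 458.4806 = 412.63 kN-m

412.63


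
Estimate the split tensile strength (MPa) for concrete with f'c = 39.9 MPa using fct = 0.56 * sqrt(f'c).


fct = 0.56 * sqrt(39.9)
= 0.56 * 6.317
= 3.537 MPa

3.537


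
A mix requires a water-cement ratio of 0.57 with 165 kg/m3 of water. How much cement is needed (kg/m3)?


Cement = water / (w/c)
= 165 / 0.57
= 289.5 kg/m3

289.5


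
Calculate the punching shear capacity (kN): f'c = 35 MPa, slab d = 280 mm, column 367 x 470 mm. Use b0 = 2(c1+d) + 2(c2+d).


b0 = 2*(367 + 280) + 2*(470 + 280) = 2794 mm
Vc = 0.33 * sqrt(35) * 2794 * 280 / 1000
= 1527.33 kN

1527.33


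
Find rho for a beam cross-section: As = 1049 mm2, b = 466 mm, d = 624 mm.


rho = As / (b * d)
= 1049 / (466 * 624)
= 0.0036

0.0036


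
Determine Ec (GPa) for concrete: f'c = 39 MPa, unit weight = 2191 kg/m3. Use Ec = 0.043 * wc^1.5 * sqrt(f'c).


Ec = 0.043 * 2191^1.5 * sqrt(39) / 1000
= 27.54 GPa

27.54


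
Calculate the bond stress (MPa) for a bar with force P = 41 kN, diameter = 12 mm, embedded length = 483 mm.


u = P / (pi * db * ld)
= 41 * 1000 / (pi * 12 * 483)
= 2.252 MPa

2.252


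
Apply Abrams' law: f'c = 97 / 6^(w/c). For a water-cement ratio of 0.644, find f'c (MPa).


f'c = 97 / 6^0.644
= 97 / 3.171
= 30.59 MPa

30.59


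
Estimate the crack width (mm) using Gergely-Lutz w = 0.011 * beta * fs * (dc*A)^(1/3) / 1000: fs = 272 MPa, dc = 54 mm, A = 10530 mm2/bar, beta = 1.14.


w = 0.011 * beta * fs * (dc * A)^(1/3) / 1000
= 0.011 * 1.14 * 272 * (54 * 10530)^(1/3) / 1000
= 0.283 mm

0.283


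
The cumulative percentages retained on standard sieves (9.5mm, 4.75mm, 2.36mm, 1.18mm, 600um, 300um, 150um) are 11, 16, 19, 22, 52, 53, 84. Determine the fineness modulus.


FM = sum(cumulative % retained) / 100
= 257 / 100
= 2.57

2.57


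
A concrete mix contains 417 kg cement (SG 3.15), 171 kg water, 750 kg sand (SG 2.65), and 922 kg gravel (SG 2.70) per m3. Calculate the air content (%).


Vol cement = 417 / (3.15 * 1000) = 0.132381 m3
Vol water = 171 / 1000 = 0.171 m3
Vol sand = 750 / (2.65 * 1000) = 0.283019 m3
Vol gravel = 922 / (2.70 * 1000) = 0.341481 m3
Total solid + water volume = 0.927881 m3
Air = (1 - 0.927881) * 100 = 7.21%

7.21


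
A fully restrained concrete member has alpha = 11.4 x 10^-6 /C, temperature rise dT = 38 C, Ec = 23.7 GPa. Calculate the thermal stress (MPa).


sigma = alpha * dT * Ec
= 11.4e-6 * 38 * 23.7 * 1000
= 10.267 MPa

10.267


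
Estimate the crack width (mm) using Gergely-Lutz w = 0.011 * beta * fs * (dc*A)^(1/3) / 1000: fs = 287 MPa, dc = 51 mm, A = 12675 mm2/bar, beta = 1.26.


w = 0.011 * beta * fs * (dc * A)^(1/3) / 1000
= 0.011 * 1.26 * 287 * (51 * 12675)^(1/3) / 1000
= 0.344 mm

0.344


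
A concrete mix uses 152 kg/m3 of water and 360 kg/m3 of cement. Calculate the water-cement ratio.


w/c = water / cement
w/c = 152 / 360 = 0.422

0.422


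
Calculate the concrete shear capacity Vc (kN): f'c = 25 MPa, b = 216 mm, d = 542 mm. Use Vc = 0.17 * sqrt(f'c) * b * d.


Vc = 0.17 * sqrt(25) * 216 * 542 / 1000
= 99.51 kN

99.51


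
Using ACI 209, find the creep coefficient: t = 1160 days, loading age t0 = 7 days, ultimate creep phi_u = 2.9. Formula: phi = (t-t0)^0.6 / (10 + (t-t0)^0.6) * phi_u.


dt = 1160 - 7 = 1153
phi = 1153^0.6 / (10 + 1153^0.6) * 2.9
= 2.532

2.532


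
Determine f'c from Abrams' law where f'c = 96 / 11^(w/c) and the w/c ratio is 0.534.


f'c = 96 / 11^0.534
= 96 / 3.598
= 26.68 MPa

26.68


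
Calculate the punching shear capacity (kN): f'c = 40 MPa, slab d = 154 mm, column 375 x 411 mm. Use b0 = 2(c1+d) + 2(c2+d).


b0 = 2*(375 + 154) + 2*(411 + 154) = 2188 mm
Vc = 0.33 * sqrt(40) * 2188 * 154 / 1000
= 703.25 kN

703.25


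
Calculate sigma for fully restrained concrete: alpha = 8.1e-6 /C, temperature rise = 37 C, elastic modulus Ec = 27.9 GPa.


sigma = alpha * dT * Ec
= 8.1e-6 * 37 * 27.9 * 1000
= 8.362 MPa

8.362


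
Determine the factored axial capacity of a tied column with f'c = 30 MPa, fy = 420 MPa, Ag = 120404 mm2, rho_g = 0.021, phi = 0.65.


Ast = rho * Ag = 0.021 * 120404 = 2528.484 mm2
phi*Pn = 0.65 * 0.80 * (0.85 * 30 * (120404 - 2528.484) + 420 * 2528.484) / 1000
= 2115.25 kN

2115.25


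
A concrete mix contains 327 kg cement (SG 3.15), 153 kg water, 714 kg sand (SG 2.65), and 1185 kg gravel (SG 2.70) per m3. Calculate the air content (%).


Vol cement = 327 / (3.15 * 1000) = 0.10381 m3
Vol water = 153 / 1000 = 0.153 m3
Vol sand = 714 / (2.65 * 1000) = 0.269434 m3
Vol gravel = 1185 / (2.70 * 1000) = 0.438889 m3
Total solid + water volume = 0.965132 m3
Air = (1 - 0.965132) * 100 = 3.49%

3.49


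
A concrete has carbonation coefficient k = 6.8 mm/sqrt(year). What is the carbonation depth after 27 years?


depth = k * sqrt(t)
= 6.8 * sqrt(27)
= 35.33 mm

35.33


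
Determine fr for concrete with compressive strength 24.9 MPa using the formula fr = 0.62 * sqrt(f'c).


fr = 0.62 * sqrt(24.9)
= 3.094 MPa

3.094


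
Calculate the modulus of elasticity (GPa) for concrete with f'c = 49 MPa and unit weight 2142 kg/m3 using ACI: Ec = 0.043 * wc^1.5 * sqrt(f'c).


Ec = 0.043 * 2142^1.5 * sqrt(49) / 1000
= 29.84 GPa

29.84


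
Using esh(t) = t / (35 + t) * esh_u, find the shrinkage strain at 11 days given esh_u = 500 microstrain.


esh(11) = 11 / (35 + 11) * 500
= 11 / 46 * 500
= 119.6 microstrain

119.6


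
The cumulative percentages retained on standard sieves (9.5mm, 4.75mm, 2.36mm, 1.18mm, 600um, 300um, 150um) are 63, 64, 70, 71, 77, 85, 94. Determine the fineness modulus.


FM = sum(cumulative % retained) / 100
= 524 / 100
= 5.24

5.24


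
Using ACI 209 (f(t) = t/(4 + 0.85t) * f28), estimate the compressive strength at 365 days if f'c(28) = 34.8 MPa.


f(365) = 365 / (4 + 0.85 * 365) * 34.8
= 365 / 314.25 * 34.8
= 40.42 MPa

40.42


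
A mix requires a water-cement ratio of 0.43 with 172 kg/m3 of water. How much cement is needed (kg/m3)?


Cement = water / (w/c)
= 172 / 0.43
= 400.0 kg/m3

400.0


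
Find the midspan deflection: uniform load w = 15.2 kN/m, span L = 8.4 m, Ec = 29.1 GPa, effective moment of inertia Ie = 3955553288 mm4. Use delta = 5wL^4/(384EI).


Convert: L = 8.4 m = 8400 mm, Ec = 29.1 GPa = 29100 MPa
delta = 5 * 15.2 * 8400^4 / (384 * 29100 * 3955553288)
= 8.56 mm

8.56


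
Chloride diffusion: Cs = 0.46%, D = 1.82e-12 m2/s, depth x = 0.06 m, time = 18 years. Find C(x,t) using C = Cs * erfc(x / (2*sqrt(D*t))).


t_seconds = 18 * 365.25 * 24 * 3600 = 568036800.0 s
arg = 0.06 / (2 * sqrt(1.82e-12 * 568036800.0))
= 0.933
erfc(0.933) = 0.187
C = 0.46 * 0.187 = 0.086%

0.086


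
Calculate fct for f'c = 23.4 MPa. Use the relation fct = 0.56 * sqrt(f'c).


fct = 0.56 * sqrt(23.4)
= 0.56 * 4.837
= 2.709 MPa

2.709


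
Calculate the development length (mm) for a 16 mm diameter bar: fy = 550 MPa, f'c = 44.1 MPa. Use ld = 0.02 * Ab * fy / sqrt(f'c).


Ab = pi * 16^2 / 4 = 201.062 mm2
ld = 0.02 * 201.062 * 550 / sqrt(44.1)
= 333.0 mm

333.0


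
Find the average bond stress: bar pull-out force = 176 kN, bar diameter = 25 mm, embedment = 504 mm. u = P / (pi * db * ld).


u = P / (pi * db * ld)
= 176 * 1000 / (pi * 25 * 504)
= 4.446 MPa

4.446


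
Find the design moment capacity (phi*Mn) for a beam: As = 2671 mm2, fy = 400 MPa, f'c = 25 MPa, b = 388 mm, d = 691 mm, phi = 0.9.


a = As * fy / (0.85 * f'c * b)
= 2671 * 400 / (0.85 * 25 * 388)
= 129.5816 mm
Mn = As * fy * (d - a/2) / 10^6
= 669.0419 kN-m
phi*Mn = 0.9 * 669.0419 = 602.14 kN-m

602.14


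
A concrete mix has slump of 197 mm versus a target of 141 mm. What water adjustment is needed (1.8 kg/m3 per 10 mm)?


Difference = 141 - 197 = -56 mm
Water adjustment = -56 * 1.8 / 10 = -10.1 kg/m3

-10.1


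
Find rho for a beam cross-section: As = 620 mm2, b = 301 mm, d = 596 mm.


rho = As / (b * d)
= 620 / (301 * 596)
= 0.0035

0.0035


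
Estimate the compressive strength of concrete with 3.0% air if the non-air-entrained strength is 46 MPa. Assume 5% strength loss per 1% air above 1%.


Strength loss = (3.0 - 1) * 5 = 10.0%
f'c = 46 * (1 - 10.0/100)
= 41.4 MPa

41.4


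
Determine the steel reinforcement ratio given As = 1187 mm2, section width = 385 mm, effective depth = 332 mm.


rho = As / (b * d)
= 1187 / (385 * 332)
= 0.0093

0.0093


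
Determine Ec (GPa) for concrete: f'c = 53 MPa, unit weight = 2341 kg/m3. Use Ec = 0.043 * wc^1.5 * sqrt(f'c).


Ec = 0.043 * 2341^1.5 * sqrt(53) / 1000
= 35.46 GPa

35.46


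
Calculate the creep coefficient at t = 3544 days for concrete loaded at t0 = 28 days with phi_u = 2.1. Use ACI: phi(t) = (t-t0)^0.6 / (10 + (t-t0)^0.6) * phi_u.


dt = 3544 - 28 = 3516
phi = 3516^0.6 / (10 + 3516^0.6) * 2.1
= 1.954

1.954


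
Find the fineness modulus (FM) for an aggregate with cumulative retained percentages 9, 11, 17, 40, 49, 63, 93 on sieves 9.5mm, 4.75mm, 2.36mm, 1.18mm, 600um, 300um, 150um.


FM = sum(cumulative % retained) / 100
= 282 / 100
= 2.82

2.82


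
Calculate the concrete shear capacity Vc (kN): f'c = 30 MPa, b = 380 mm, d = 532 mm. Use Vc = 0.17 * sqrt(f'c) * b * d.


Vc = 0.17 * sqrt(30) * 380 * 532 / 1000
= 188.24 kN

188.24


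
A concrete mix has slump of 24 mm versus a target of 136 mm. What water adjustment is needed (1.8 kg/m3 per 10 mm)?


Difference = 136 - 24 = 112 mm
Water adjustment = 112 * 1.8 / 10 = 20.2 kg/m3

20.2


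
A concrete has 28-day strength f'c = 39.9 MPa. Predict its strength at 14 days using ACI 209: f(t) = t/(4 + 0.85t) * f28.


f(14) = 14 / (4 + 0.85 * 14) * 39.9
= 14 / 15.9 * 39.9
= 35.13 MPa

35.13


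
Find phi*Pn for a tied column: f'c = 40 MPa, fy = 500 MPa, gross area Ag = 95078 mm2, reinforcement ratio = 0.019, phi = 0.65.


Ast = rho * Ag = 0.019 * 95078 = 1806.482 mm2
phi*Pn = 0.65 * 0.80 * (0.85 * 40 * (95078 - 1806.482) + 500 * 1806.482) / 1000
= 2118.73 kN

2118.73


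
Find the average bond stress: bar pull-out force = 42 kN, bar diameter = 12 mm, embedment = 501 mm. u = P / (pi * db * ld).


u = P / (pi * db * ld)
= 42 * 1000 / (pi * 12 * 501)
= 2.224 MPa

2.224


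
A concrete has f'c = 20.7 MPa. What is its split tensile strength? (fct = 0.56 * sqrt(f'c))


fct = 0.56 * sqrt(20.7)
= 0.56 * 4.55
= 2.548 MPa

2.548


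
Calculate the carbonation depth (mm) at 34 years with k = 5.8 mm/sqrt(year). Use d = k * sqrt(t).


depth = k * sqrt(t)
= 5.8 * sqrt(34)
= 33.82 mm

33.82


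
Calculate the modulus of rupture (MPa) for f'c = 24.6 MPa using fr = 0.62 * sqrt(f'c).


fr = 0.62 * sqrt(24.6)
= 3.075 MPa

3.075


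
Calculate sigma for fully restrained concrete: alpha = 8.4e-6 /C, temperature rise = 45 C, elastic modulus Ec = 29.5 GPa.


sigma = alpha * dT * Ec
= 8.4e-6 * 45 * 29.5 * 1000
= 11.151 MPa

11.151


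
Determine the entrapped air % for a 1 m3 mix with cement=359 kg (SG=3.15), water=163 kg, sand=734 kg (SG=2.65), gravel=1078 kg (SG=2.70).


Vol cement = 359 / (3.15 * 1000) = 0.113968 m3
Vol water = 163 / 1000 = 0.163 m3
Vol sand = 734 / (2.65 * 1000) = 0.276981 m3
Vol gravel = 1078 / (2.70 * 1000) = 0.399259 m3
Total solid + water volume = 0.953209 m3
Air = (1 - 0.953209) * 100 = 4.68%

4.68


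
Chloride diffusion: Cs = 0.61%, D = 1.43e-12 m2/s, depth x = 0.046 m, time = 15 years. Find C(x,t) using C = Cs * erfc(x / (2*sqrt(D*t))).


t_seconds = 15 * 365.25 * 24 * 3600 = 473364000.0 s
arg = 0.046 / (2 * sqrt(1.43e-12 * 473364000.0))
= 0.884
erfc(0.884) = 0.2112
C = 0.61 * 0.2112 = 0.1288%

0.1288


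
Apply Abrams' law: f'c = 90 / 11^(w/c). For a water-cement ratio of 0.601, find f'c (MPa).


f'c = 90 / 11^0.601
= 90 / 4.225
= 21.3 MPa

21.3


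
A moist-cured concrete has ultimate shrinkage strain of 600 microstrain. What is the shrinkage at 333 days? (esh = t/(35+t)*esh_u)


esh(333) = 333 / (35 + 333) * 600
= 333 / 368 * 600
= 542.9 microstrain

542.9


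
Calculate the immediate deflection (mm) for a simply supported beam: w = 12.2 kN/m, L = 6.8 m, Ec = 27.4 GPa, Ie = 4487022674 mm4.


Convert: L = 6.8 m = 6800 mm, Ec = 27.4 GPa = 27400 MPa
delta = 5 * 12.2 * 6800^4 / (384 * 27400 * 4487022674)
= 2.76 mm

2.76


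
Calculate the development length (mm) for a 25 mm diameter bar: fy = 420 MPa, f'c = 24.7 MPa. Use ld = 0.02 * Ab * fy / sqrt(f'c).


Ab = pi * 25^2 / 4 = 490.874 mm2
ld = 0.02 * 490.874 * 420 / sqrt(24.7)
= 829.7 mm

829.7


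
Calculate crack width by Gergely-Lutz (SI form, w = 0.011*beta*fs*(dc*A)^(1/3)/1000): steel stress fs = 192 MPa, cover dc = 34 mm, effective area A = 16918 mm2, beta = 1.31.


w = 0.011 * beta * fs * (dc * A)^(1/3) / 1000
= 0.011 * 1.31 * 192 * (34 * 16918)^(1/3) / 1000
= 0.23 mm

0.23


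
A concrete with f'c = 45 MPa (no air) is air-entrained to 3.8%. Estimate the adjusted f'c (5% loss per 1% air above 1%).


Strength loss = (3.8 - 1) * 5 = 14.0%
f'c = 45 * (1 - 14.0/100)
= 38.7 MPa

38.7


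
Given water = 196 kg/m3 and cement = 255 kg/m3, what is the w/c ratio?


w/c = water / cement
w/c = 196 / 255 = 0.769

0.769


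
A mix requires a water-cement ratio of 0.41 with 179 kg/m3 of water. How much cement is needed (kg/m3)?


Cement = water / (w/c)
= 179 / 0.41
= 436.6 kg/m3

436.6


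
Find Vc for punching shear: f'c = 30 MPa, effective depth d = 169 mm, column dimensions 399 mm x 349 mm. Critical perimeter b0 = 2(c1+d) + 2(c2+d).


b0 = 2*(399 + 169) + 2*(349 + 169) = 2172 mm
Vc = 0.33 * sqrt(30) * 2172 * 169 / 1000
= 663.47 kN

663.47


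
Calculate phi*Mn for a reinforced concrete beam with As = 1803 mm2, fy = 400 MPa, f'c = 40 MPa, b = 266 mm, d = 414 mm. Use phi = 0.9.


a = As * fy / (0.85 * f'c * b)
= 1803 * 400 / (0.85 * 40 * 266)
= 79.7435 mm
Mn = As * fy * (d - a/2) / 10^6
= 269.8213 kN-m
phi*Mn = 0.9 * 269.8213 = 242.84 kN-m

242.84


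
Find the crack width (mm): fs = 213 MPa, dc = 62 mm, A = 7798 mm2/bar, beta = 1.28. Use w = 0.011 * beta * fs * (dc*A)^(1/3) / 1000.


w = 0.011 * beta * fs * (dc * A)^(1/3) / 1000
= 0.011 * 1.28 * 213 * (62 * 7798)^(1/3) / 1000
= 0.235 mm

0.235


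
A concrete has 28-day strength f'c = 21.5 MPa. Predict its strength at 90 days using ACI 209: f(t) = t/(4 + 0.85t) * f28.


f(90) = 90 / (4 + 0.85 * 90) * 21.5
= 90 / 80.5 * 21.5
= 24.04 MPa

24.04


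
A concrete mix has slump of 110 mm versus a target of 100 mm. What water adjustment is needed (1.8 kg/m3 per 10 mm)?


Difference = 100 - 110 = -10 mm
Water adjustment = -10 * 1.8 / 10 = -1.8 kg/m3

-1.8


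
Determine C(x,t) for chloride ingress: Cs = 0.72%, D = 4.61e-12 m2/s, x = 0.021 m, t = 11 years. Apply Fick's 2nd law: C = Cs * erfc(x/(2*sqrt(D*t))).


t_seconds = 11 * 365.25 * 24 * 3600 = 347133600.0 s
arg = 0.021 / (2 * sqrt(4.61e-12 * 347133600.0))
= 0.2625
erfc(0.2625) = 0.7105
C = 0.72 * 0.7105 = 0.5116%

0.5116


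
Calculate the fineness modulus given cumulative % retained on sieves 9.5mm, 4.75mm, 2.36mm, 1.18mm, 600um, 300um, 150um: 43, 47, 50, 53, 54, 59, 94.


FM = sum(cumulative % retained) / 100
= 400 / 100
= 4.0

4.0


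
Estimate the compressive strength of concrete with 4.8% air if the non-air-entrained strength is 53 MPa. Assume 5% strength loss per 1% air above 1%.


Strength loss = (4.8 - 1) * 5 = 19.0%
f'c = 53 * (1 - 19.0/100)
= 42.93 MPa

42.93


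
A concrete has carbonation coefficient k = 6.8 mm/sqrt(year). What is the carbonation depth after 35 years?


depth = k * sqrt(t)
= 6.8 * sqrt(35)
= 40.23 mm

40.23


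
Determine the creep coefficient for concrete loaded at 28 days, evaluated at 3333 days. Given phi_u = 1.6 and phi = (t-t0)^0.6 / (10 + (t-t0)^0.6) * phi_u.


dt = 3333 - 28 = 3305
phi = 3305^0.6 / (10 + 3305^0.6) * 1.6
= 1.485

1.485


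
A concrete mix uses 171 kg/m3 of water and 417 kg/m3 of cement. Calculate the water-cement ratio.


w/c = water / cement
w/c = 171 / 417 = 0.41

0.41


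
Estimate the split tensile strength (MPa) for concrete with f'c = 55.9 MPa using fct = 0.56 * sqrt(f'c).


fct = 0.56 * sqrt(55.9)
= 0.56 * 7.477
= 4.187 MPa

4.187


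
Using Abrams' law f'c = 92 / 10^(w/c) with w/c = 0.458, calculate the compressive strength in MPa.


f'c = 92 / 10^0.458
= 92 / 2.871
= 32.05 MPa

32.05


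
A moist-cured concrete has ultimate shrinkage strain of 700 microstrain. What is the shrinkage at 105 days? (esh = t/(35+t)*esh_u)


esh(105) = 105 / (35 + 105) * 700
= 105 / 140 * 700
= 525.0 microstrain

525.0


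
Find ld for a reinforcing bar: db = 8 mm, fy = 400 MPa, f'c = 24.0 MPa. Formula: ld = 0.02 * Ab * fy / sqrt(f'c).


Ab = pi * 8^2 / 4 = 50.265 mm2
ld = 0.02 * 50.265 * 400 / sqrt(24.0)
= 82.1 mm

82.1


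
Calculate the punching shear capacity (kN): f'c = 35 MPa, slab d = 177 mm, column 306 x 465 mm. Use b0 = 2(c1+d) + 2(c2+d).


b0 = 2*(306 + 177) + 2*(465 + 177) = 2250 mm
Vc = 0.33 * sqrt(35) * 2250 * 177 / 1000
= 777.51 kN

777.51


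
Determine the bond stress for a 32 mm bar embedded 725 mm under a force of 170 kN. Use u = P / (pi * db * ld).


u = P / (pi * db * ld)
= 170 * 1000 / (pi * 32 * 725)
= 2.332 MPa

2.332


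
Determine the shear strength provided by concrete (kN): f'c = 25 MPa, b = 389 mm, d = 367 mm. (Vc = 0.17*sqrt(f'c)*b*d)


Vc = 0.17 * sqrt(25) * 389 * 367 / 1000
= 121.35 kN

121.35


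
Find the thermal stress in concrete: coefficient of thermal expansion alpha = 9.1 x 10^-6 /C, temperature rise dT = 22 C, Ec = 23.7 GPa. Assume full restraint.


sigma = alpha * dT * Ec
= 9.1e-6 * 22 * 23.7 * 1000
= 4.745 MPa

4.745


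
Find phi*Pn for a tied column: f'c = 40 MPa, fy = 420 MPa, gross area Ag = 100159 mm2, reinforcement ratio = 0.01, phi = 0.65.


Ast = rho * Ag = 0.01 * 100159 = 1001.59 mm2
phi*Pn = 0.65 * 0.80 * (0.85 * 40 * (100159 - 1001.59) + 420 * 1001.59) / 1000
= 1971.85 kN

1971.85


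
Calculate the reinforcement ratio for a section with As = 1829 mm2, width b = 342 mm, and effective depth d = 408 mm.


rho = As / (b * d)
= 1829 / (342 * 408)
= 0.0131

0.0131


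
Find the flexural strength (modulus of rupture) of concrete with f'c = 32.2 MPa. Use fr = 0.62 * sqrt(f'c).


fr = 0.62 * sqrt(32.2)
= 3.518 MPa

3.518
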